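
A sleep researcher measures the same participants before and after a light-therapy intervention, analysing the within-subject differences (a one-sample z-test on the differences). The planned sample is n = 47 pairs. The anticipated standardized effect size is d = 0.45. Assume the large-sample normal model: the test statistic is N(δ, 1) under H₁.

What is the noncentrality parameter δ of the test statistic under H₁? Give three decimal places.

δ ≈ 3.085

δ = d·√n = 0.45 × √47 = 3.0850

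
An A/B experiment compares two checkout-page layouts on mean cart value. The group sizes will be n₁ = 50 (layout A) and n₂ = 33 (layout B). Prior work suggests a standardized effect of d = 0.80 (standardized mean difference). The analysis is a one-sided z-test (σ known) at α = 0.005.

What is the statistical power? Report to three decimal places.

Noncentrality parameter: δ = d / √(1/n₁ + 1/n₂) = 0.80 / √(1/50 + 1/33) = 3.5669
Critical value for a one-sided test at α = 0.005: z_α = 2.576.
Power = Φ(δ − 2.576) = Φ(0.991) = 0.8392.

Power ≈ 0.839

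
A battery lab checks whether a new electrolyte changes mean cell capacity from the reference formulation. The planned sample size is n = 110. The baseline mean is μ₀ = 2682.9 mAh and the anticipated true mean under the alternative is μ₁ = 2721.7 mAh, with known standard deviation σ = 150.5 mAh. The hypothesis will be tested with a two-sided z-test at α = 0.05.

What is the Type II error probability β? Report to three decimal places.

Standardized effect: d = |μ₁ − μ₀| / σ = |2721.7 − 2682.9| / 150.5 = 0.2578
Noncentrality parameter: δ = d·√n = 0.2578 × √110 = 2.7039
Two-sided α = 0.05 → critical value z_{0.025} = 1.960.
Power = Φ(δ − 1.960) + Φ(−δ − 1.960) = Φ(0.744) + Φ(-4.664) = 0.7715 + 0.0000 = 0.7715.
Type II error: β = 1 − power = 1 − 0.7715 = 0.2285.

β ≈ 0.228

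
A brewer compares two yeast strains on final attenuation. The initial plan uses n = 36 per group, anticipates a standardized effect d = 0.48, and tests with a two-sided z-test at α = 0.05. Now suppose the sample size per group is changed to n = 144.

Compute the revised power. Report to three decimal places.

With n = 144 per group: δ = d·√(n/2) = 0.48 × √(144/2) = 4.0729. Critical value z_{0.025} = 1.960.
Revised power = Φ(δ − 1.960) + Φ(−δ − 1.960) = Φ(2.113) + Φ(-6.033) = 0.9827 + 0.0000 = 0.9827.

Power ≈ 0.983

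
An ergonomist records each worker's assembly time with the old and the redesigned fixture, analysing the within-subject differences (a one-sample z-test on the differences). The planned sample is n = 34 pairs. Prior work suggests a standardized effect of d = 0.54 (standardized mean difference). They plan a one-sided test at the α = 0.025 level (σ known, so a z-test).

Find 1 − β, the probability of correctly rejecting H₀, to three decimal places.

Noncentrality parameter: δ = d·√n = 0.54 × √34 = 3.1487
Critical value for a one-sided test at α = 0.025: z_α = 1.960.
Power = Φ(δ − 1.960) = Φ(1.189) = 0.8827.

Power ≈ 0.883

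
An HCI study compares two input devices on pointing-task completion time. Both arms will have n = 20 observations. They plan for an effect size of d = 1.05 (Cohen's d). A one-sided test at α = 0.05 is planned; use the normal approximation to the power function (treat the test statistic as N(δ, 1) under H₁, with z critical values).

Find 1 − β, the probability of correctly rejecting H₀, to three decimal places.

Noncentrality parameter: δ = d·√(n/2) = 1.05 × √(20/2) = 3.3204
Critical value for a one-sided test at α = 0.05: z_α = 1.645.
Power = Φ(δ − 1.645) = Φ(1.676) = 0.9531.

Power ≈ 0.953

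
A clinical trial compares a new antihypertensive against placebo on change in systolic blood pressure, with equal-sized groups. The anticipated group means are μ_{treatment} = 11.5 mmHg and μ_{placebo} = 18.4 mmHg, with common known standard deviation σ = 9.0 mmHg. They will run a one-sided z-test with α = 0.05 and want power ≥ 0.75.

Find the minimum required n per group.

Standardized effect: d = |μ_{treatment} − μ_{placebo}| / σ = |11.5 − 18.4| / 9.0 = 0.7667
Set Φ(δ − 1.645) = 0.75; then δ − 1.645 = Φ⁻¹(0.75) = 0.674, giving δ = 2.319.
δ = d·√(n/2) ⇒ n = 2(δ/d)² = 2 × (2.319 / 0.7667)² = 18.30.
Rounding up, n = 19 per group.

n = 19 per group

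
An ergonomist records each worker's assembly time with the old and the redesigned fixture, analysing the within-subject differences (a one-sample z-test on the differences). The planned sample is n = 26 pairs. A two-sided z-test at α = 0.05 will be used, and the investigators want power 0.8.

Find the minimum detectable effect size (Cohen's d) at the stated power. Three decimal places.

Required noncentrality: δ = z_{0.025} + z_{0.20} = 1.960 + 0.842 = 2.802.
(The second rejection-region term Φ(−δ − z_{α/2}) is negligible and dropped.)
δ = d·√n ⇒ d = δ/√n = 2.802/√26 = 0.5494.

d ≈ 0.549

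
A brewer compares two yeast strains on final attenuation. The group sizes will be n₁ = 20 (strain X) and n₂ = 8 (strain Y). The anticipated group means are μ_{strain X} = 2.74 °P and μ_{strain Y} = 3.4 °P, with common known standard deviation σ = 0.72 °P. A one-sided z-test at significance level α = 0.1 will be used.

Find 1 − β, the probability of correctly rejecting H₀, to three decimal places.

Standardized effect: d = |μ_{strain X} − μ_{strain Y}| / σ = |2.74 − 3.4| / 0.72 = 0.9167
Noncentrality parameter: δ = d / √(1/n₁ + 1/n₂) = 0.9167 / √(1/20 + 1/8) = 2.1913
One-sided α = 0.1 → critical value z_{0.1} = 1.282.
Power = P(Z > 1.282 − δ) = Φ(0.910) = 0.8185.

Power ≈ 0.819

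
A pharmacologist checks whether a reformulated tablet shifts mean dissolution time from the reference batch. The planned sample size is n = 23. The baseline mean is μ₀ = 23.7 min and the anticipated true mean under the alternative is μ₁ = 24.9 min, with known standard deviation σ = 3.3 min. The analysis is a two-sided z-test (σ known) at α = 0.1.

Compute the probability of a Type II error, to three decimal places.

β ≈ 0.460

Standardized effect: d = |μ₁ − μ₀| / σ = |24.9 − 23.7| / 3.3 = 0.3636
Noncentrality parameter: λ = d·√n = 0.3636 × √23 = 1.7439
Critical value for a two-sided test at α = 0.1: z_{α/2} = 1.645.
Power = Φ(λ − 1.645) + Φ(−λ − 1.645) = Φ(0.099) + Φ(-3.389) = 0.5395 + 0.0004 = 0.5398.
Type II error: β = 1 − power = 1 − 0.5398 = 0.4602.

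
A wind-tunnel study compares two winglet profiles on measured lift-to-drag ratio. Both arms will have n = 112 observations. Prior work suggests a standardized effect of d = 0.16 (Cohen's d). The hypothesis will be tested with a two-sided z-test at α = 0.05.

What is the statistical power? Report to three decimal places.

Noncentrality parameter: δ = d·√(n/2) = 0.16 × √(112/2) = 1.1973
Two-sided α = 0.05 → critical value z_{0.025} = 1.960.
Power = Φ(δ − 1.960) + Φ(−δ − 1.960) = Φ(-0.763) + Φ(-3.157) = 0.2228 + 0.0008 = 0.2236.

Power ≈ 0.224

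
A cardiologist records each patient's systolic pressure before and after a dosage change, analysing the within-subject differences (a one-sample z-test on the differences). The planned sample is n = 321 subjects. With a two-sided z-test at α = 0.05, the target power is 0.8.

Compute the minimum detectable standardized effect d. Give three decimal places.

Required noncentrality: δ = z_{0.025} + z_{0.20} = 1.960 + 0.842 = 2.802.
(Lower-tail contribution to power is negligible for δ > 0.)
δ = d·√n ⇒ d = δ/√n = 2.802/√321 = 0.1564.

d ≈ 0.156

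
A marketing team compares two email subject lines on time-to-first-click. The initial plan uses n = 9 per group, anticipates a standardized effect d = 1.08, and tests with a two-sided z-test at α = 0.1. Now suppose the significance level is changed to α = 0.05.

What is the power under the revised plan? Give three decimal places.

Power ≈ 0.630

δ = d·√(n/2) = 1.08 × √(9/2) = 2.2910 (unchanged). New critical value: z_{0.025} = 1.960.
Revised power = Φ(δ − 1.960) + Φ(−δ − 1.960) = Φ(0.331) + Φ(-4.251) = 0.6297 + 0.0000 = 0.6297.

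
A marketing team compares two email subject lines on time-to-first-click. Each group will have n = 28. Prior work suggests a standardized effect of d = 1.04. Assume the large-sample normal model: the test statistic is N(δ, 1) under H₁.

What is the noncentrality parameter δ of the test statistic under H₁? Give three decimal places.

δ ≈ 3.891

The noncentrality parameter scales effect size by the design's sample-size factor: δ = d·√(n/2) = 1.04 × √(28/2) = 3.8913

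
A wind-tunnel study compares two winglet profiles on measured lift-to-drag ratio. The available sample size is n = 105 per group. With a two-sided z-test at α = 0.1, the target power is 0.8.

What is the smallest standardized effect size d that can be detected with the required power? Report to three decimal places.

Need Φ(δ − 1.645) = 0.8, so δ = 1.645 + 0.842 = 2.486.
(Lower-tail contribution to power is negligible for δ > 0.)
δ = d·√(n/2) ⇒ d = δ/√(n/2) = 2.486/√(105/2) = 0.3432.

d ≈ 0.343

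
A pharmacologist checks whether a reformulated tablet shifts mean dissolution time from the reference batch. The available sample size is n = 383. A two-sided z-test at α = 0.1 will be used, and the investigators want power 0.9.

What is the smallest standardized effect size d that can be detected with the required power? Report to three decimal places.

d ≈ 0.150

Required noncentrality: δ = z_{0.05} + z_{0.10} = 1.645 + 1.282 = 2.926.
(The second rejection-region term Φ(−δ − z_{α/2}) is negligible and dropped.)
δ = d·√n ⇒ d = δ/√n = 2.926/√383 = 0.1495.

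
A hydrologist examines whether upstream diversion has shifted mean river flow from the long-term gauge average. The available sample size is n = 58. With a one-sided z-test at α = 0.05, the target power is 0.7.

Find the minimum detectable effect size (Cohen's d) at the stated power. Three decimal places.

Need Φ(δ − 1.645) = 0.7, so δ = 1.645 + 0.524 = 2.169.
δ = d·√n ⇒ d = δ/√n = 2.169/√58 = 0.2848.

d ≈ 0.285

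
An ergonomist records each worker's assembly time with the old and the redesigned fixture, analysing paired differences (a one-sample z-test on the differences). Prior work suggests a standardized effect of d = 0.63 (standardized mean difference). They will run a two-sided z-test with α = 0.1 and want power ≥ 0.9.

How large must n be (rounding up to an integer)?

n = 22

For power 0.9 need Φ(δ − z_{0.05}) = 0.9, so δ = z_{0.05} + z_{0.10} = 1.645 + 1.282 = 2.926.
(For δ > 0 the lower-tail rejection region contributes negligibly to power, so the one-term inversion is standard.)
δ = d·√n ⇒ n = (δ/d)² = (2.926 / 0.63)² = 21.58.
Rounding up, n = 22.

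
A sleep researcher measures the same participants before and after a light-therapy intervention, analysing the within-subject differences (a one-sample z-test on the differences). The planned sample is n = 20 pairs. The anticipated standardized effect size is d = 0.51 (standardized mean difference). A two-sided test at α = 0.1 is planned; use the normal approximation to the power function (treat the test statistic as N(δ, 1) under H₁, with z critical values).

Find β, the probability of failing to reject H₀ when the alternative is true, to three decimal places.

Noncentrality parameter: δ = d·√n = 0.51 × √20 = 2.2808
Critical value for a two-sided test at α = 0.1: z_{α/2} = 1.645.
Power = Φ(δ − 1.645) + Φ(−δ − 1.645) = Φ(0.636) + Φ(-3.926) = 0.7376 + 0.0000 = 0.7376.
Type II error: β = 1 − power = 1 − 0.7376 = 0.2624.

β ≈ 0.262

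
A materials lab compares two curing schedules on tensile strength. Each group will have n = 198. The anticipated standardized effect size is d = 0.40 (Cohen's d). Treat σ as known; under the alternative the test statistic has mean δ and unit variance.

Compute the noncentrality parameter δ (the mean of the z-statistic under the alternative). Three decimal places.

δ ≈ 3.980

δ = d·√(n/2) = 0.40 × √(198/2) = 3.9799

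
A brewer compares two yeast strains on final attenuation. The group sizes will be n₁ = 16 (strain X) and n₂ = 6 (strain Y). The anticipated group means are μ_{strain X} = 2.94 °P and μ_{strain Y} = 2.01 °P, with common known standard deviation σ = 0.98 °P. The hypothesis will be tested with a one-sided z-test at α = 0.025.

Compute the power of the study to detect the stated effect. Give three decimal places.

Standardized effect: d = |μ_{strain X} − μ_{strain Y}| / σ = |2.94 − 2.01| / 0.98 = 0.9490
Noncentrality parameter: δ = d / √(1/n₁ + 1/n₂) = 0.9490 / √(1/16 + 1/6) = 1.9824
Critical value for a one-sided test at α = 0.025: z_α = 1.960.
Power = Φ(δ − 1.960) = Φ(0.022) = 0.5089.

Power ≈ 0.509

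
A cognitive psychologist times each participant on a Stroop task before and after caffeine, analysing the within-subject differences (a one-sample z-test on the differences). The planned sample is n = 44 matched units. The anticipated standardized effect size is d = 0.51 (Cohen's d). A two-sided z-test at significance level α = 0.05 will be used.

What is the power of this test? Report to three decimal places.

Noncentrality parameter: δ = d·√n = 0.51 × √44 = 3.3830
Two-sided α = 0.05 → critical value z_{0.025} = 1.960.
Power = Φ(δ − 1.960) + Φ(−δ − 1.960) = Φ(1.423) + Φ(-5.343) = 0.9226 + 0.0000 = 0.9226.

Power ≈ 0.923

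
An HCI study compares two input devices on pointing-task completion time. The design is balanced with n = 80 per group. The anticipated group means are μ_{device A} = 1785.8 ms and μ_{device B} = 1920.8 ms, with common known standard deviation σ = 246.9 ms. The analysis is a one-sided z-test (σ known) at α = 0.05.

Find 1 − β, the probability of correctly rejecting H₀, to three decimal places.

Standardized effect: d = |μ_{device A} − μ_{device B}| / σ = |1785.8 − 1920.8| / 246.9 = 0.5468
Noncentrality parameter: δ = d·√(n/2) = 0.5468 × √(80/2) = 3.4581
One-sided α = 0.05 → critical value z_{0.05} = 1.645.
Power = P(Z > 1.645 − δ) = Φ(1.813) = 0.9651.

Power ≈ 0.965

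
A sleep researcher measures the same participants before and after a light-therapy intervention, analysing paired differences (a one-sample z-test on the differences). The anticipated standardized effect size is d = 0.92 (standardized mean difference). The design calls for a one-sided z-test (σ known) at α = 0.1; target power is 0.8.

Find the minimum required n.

For power 0.8 need Φ(δ − z_{0.1}) = 0.8, so δ = z_{0.1} + z_{0.20} = 1.282 + 0.842 = 2.123.
δ = d·√n ⇒ n = (δ/d)² = (2.123 / 0.92)² = 5.33.
Rounding up, n = 6.

n = 6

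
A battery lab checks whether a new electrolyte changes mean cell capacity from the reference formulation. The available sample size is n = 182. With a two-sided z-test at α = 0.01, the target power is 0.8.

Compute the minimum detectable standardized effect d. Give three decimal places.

d ≈ 0.253

Need Φ(δ − 2.576) = 0.8, so δ = 2.576 + 0.842 = 3.417.
(The second rejection-region term Φ(−δ − z_{α/2}) is negligible and dropped.)
δ = d·√n ⇒ d = δ/√n = 3.417/√182 = 0.2533.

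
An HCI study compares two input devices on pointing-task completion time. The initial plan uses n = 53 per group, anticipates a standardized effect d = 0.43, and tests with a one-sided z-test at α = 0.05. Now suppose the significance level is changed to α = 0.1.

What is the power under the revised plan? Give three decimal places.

δ = d·√(n/2) = 0.43 × √(53/2) = 2.2136 (unchanged). New critical value: z_{0.1} = 1.282.
Revised power = P(Z > 1.282 − δ) = Φ(0.932) = 0.8243.

Power ≈ 0.824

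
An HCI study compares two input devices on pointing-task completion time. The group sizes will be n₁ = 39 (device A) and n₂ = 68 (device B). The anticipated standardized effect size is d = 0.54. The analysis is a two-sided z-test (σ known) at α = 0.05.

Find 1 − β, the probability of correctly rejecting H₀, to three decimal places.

Power ≈ 0.767

Noncentrality parameter: δ = d / √(1/n₁ + 1/n₂) = 0.54 / √(1/39 + 1/68) = 2.6884
Critical value for a two-sided test at α = 0.05: z_{α/2} = 1.960.
Power = Φ(δ − 1.960) + Φ(−δ − 1.960) = Φ(0.728) + Φ(-4.648) = 0.7668 + 0.0000 = 0.7668.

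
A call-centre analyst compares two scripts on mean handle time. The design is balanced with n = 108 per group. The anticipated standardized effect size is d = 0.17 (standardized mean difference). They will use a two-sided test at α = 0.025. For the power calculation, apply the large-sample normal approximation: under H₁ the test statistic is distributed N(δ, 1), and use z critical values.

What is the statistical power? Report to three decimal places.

Noncentrality parameter: δ = d·√(n/2) = 0.17 × √(108/2) = 1.2492
Two-sided α = 0.025 → critical value z_{0.0125} = 2.241.
Power = Φ(δ − 2.241) + Φ(−δ − 2.241) = Φ(-0.992) + Φ(-3.491) = 0.1606 + 0.0002 = 0.1608.

Power ≈ 0.161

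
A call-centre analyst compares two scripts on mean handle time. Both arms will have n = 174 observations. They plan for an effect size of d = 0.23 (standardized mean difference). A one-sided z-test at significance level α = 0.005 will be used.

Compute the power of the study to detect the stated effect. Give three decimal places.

Power ≈ 0.333

Noncentrality parameter: δ = d·√(n/2) = 0.23 × √(174/2) = 2.1453
Critical value for a one-sided test at α = 0.005: z_α = 2.576.
Power = P(Z > 2.576 − δ) = Φ(-0.431) = 0.3334.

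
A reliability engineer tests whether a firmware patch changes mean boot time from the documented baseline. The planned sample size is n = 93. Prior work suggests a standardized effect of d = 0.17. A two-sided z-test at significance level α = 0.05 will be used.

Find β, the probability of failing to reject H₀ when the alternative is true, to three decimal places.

β ≈ 0.626

Noncentrality parameter: δ = d·√n = 0.17 × √93 = 1.6394
Critical value for a two-sided test at α = 0.05: z_{α/2} = 1.960.
Power = Φ(δ − 1.960) + Φ(−δ − 1.960) = Φ(-0.321) + Φ(-3.599) = 0.3743 + 0.0002 = 0.3744.
Type II error: β = 1 − power = 1 − 0.3744 = 0.6256.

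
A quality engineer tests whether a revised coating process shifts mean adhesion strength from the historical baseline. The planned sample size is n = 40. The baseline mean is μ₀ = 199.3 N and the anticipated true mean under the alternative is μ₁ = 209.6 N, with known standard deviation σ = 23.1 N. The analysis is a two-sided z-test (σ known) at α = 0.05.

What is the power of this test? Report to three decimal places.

Power ≈ 0.805

Standardized effect: d = |μ₁ − μ₀| / σ = |209.6 − 199.3| / 23.1 = 0.4459
Noncentrality parameter: δ = d·√n = 0.4459 × √40 = 2.8200
Critical value for a two-sided test at α = 0.05: z_{α/2} = 1.960.
Power = Φ(δ − 1.960) + Φ(−δ − 1.960) = Φ(0.860) + Φ(-4.780) = 0.8051 + 0.0000 = 0.8051.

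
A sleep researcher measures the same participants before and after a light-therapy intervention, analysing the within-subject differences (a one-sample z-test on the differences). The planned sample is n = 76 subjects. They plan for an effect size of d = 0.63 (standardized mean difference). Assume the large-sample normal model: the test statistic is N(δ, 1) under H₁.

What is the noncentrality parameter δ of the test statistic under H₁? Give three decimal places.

The noncentrality parameter scales effect size by the design's sample-size factor: δ = d·√n = 0.63 × √76 = 5.4922

δ ≈ 5.492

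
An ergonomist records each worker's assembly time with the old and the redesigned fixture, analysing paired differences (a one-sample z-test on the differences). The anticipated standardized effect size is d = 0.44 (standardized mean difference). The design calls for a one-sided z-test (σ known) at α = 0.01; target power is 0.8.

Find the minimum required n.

For power 0.8 need Φ(δ − z_{0.01}) = 0.8, so δ = z_{0.01} + z_{0.20} = 2.326 + 0.842 = 3.168.
δ = d·√n ⇒ n = (δ/d)² = (3.168 / 0.44)² = 51.84.
Round up to the next whole unit.

n = 52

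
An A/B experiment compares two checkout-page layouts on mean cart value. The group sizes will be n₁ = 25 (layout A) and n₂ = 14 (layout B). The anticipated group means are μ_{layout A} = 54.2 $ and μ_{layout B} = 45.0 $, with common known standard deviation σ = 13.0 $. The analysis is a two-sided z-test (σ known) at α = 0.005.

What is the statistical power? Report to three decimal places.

Standardized effect: d = |μ_{layout A} − μ_{layout B}| / σ = |54.2 − 45.0| / 13.0 = 0.7077
Noncentrality parameter: δ = d / √(1/n₁ + 1/n₂) = 0.7077 / √(1/25 + 1/14) = 2.1201
Two-sided α = 0.005 → critical value z_{0.0025} = 2.807.
Power = Φ(δ − 2.807) + Φ(−δ − 2.807) = Φ(-0.687) + Φ(-4.927) = 0.2460 + 0.0000 = 0.2460.

Power ≈ 0.246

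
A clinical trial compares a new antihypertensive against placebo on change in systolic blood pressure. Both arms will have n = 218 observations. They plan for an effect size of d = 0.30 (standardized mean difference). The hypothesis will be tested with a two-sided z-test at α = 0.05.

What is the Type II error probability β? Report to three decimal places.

β ≈ 0.121

Noncentrality parameter: δ = d·√(n/2) = 0.30 × √(218/2) = 3.1321
Critical value for a two-sided test at α = 0.05: z_{α/2} = 1.960.
Power = Φ(δ − 1.960) + Φ(−δ − 1.960) = Φ(1.172) + Φ(-5.092) = 0.8794 + 0.0000 = 0.8794.
Type II error: β = 1 − power = 1 − 0.8794 = 0.1206.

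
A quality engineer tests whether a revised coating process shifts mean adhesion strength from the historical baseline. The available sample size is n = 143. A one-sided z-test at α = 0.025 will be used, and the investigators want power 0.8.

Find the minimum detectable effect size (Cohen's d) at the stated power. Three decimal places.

Need Φ(δ − 1.960) = 0.8, so δ = 1.960 + 0.842 = 2.802.
δ = d·√n ⇒ d = δ/√n = 2.802/√143 = 0.2343.

d ≈ 0.234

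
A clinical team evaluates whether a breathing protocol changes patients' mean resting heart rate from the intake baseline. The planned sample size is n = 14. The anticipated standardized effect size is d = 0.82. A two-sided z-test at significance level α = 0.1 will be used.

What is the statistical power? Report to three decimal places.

Noncentrality parameter: δ = d·√n = 0.82 × √14 = 3.0682
Critical value for a two-sided test at α = 0.1: z_{α/2} = 1.645.
Power = Φ(δ − 1.645) + Φ(−δ − 1.645) = Φ(1.423) + Φ(-4.713) = 0.9227 + 0.0000 = 0.9227.

Power ≈ 0.923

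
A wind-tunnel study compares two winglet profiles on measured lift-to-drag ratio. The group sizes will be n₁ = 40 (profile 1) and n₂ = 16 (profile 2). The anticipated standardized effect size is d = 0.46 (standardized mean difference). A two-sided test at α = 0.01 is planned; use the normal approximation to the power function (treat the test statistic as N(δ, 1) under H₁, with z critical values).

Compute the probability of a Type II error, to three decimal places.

Noncentrality parameter: δ = d / √(1/n₁ + 1/n₂) = 0.46 / √(1/40 + 1/16) = 1.5551
Critical value for a two-sided test at α = 0.01: z_{α/2} = 2.576.
Power = Φ(δ − 2.576) + Φ(−δ − 2.576) = Φ(-1.021) + Φ(-4.131) = 0.1537 + 0.0000 = 0.1537.
Type II error: β = 1 − power = 1 − 0.1537 = 0.8463.

β ≈ 0.846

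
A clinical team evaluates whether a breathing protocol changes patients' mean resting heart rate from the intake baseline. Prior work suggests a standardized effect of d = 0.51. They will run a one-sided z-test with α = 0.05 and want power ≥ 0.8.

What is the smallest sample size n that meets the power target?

n = 24

For power 0.8 need Φ(δ − z_{0.05}) = 0.8, so δ = z_{0.05} + z_{0.20} = 1.645 + 0.842 = 2.486.
δ = d·√n ⇒ n = (δ/d)² = (2.486 / 0.51)² = 23.77.
Rounding up, n = 24.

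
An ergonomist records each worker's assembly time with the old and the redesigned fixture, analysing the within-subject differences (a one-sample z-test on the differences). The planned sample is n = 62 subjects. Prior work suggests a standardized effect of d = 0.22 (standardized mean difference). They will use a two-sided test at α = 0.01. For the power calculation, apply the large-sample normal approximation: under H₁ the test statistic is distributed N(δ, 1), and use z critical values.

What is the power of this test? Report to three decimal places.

Noncentrality parameter: δ = d·√n = 0.22 × √62 = 1.7323
Critical value for a two-sided test at α = 0.01: z_{α/2} = 2.576.
Power = Φ(δ − 2.576) + Φ(−δ − 2.576) = Φ(-0.844) + Φ(-4.308) = 0.1995 + 0.0000 = 0.1995.

Power ≈ 0.199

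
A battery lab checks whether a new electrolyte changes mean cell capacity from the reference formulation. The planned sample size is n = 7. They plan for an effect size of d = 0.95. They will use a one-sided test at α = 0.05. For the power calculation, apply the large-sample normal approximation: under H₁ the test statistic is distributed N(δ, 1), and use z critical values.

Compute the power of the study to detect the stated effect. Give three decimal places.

Power ≈ 0.807

Noncentrality parameter: δ = d·√n = 0.95 × √7 = 2.5135
Critical value for a one-sided test at α = 0.05: z_α = 1.645.
Power = Φ(δ − 1.645) = Φ(0.869) = 0.8075.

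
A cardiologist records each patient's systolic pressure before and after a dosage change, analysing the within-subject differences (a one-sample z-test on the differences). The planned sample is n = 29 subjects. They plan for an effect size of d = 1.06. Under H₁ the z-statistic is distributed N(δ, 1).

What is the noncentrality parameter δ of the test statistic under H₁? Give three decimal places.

δ ≈ 5.708

δ = d·√n = 1.06 × √29 = 5.7083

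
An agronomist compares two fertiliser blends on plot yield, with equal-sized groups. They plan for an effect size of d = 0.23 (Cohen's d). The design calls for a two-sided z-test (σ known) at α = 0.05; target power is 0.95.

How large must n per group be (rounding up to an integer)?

For power 0.95 need Φ(δ − z_{0.025}) = 0.95, so δ = z_{0.025} + z_{0.05} = 1.960 + 1.645 = 3.605.
(Ignoring the negligible lower-tail rejection probability gives the usual closed-form inversion.)
δ = d·√(n/2) ⇒ n = 2(δ/d)² = 2 × (3.605 / 0.23)² = 491.29.
Rounding up, n = 492 per group.

n = 492 per group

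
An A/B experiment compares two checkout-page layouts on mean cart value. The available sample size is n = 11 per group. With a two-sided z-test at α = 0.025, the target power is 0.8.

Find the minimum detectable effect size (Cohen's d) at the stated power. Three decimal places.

d ≈ 1.315

Required noncentrality: δ = z_{0.0125} + z_{0.20} = 2.241 + 0.842 = 3.083.
(The second rejection-region term Φ(−δ − z_{α/2}) is negligible and dropped.)
δ = d·√(n/2) ⇒ d = δ/√(n/2) = 3.083/√(11/2) = 1.3146.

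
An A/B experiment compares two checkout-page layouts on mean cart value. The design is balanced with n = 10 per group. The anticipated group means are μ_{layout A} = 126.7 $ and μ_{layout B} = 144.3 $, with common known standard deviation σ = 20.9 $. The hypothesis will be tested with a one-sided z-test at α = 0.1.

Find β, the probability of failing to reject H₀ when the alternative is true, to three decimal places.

Standardized effect: d = |μ_{layout A} − μ_{layout B}| / σ = |126.7 − 144.3| / 20.9 = 0.8421
Noncentrality parameter: λ = d·√(n/2) = 0.8421 × √(10/2) = 1.8830
One-sided α = 0.1 → critical value z_{0.1} = 1.282.
Power = Φ(λ − 1.282) = Φ(0.601) = 0.7262.
Type II error: β = 1 − power = 1 − 0.7262 = 0.2738.

β ≈ 0.274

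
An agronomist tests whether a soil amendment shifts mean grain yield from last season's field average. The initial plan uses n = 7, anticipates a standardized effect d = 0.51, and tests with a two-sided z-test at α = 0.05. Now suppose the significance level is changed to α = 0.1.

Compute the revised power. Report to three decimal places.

δ = d·√n = 0.51 × √7 = 1.3493 (unchanged). New critical value: z_{0.05} = 1.645.
Revised power = Φ(δ − 1.645) + Φ(−δ − 1.645) = Φ(-0.296) + Φ(-2.994) = 0.3838 + 0.0014 = 0.3852.

Power ≈ 0.385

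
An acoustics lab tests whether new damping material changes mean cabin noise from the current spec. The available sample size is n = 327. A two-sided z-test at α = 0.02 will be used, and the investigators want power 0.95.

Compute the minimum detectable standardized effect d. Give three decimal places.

Need Φ(δ − 2.326) = 0.95, so δ = 2.326 + 1.645 = 3.971.
(Lower-tail contribution to power is negligible for δ > 0.)
δ = d·√n ⇒ d = δ/√n = 3.971/√327 = 0.2196.

d ≈ 0.220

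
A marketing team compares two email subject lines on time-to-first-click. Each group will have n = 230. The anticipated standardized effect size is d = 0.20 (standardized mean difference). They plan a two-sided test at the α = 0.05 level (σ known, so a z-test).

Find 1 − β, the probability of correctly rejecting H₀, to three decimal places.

Power ≈ 0.573

Noncentrality parameter: δ = d·√(n/2) = 0.20 × √(230/2) = 2.1448
Two-sided α = 0.05 → critical value z_{0.025} = 1.960.
Power = Φ(δ − 1.960) + Φ(−δ − 1.960) = Φ(0.185) + Φ(-4.105) = 0.5733 + 0.0000 = 0.5733.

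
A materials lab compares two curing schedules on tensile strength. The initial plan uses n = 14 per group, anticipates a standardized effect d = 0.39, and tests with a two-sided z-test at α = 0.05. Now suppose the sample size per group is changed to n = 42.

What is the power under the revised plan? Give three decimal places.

With n = 42 per group: δ = d·√(n/2) = 0.39 × √(42/2) = 1.7872. Critical value z_{0.025} = 1.960.
Revised power = Φ(δ − 1.960) + Φ(−δ − 1.960) = Φ(-0.173) + Φ(-3.747) = 0.4314 + 0.0001 = 0.4315.

Power ≈ 0.432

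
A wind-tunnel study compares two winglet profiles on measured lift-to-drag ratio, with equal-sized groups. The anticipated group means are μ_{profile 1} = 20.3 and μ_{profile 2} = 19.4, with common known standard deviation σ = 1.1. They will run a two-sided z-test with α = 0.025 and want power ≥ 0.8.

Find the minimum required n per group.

n = 29 per group

Standardized effect: d = |μ_{profile 1} − μ_{profile 2}| / σ = |20.3 − 19.4| / 1.1 = 0.8182
For power 0.8 need Φ(δ − z_{0.0125}) = 0.8, so δ = z_{0.0125} + z_{0.20} = 2.241 + 0.842 = 3.083.
(The Φ(−δ − z_{α/2}) term is vanishingly small for δ > 0 and is dropped in the standard sample-size formula.)
δ = d·√(n/2) ⇒ n = 2(δ/d)² = 2 × (3.083 / 0.8182)² = 28.40.
Rounding up, n = 29 per group.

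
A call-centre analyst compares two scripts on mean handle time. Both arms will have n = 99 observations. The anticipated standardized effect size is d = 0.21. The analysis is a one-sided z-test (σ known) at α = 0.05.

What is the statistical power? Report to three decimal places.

Noncentrality parameter: δ = d·√(n/2) = 0.21 × √(99/2) = 1.4775
One-sided α = 0.05 → critical value z_{0.05} = 1.645.
Power = P(Z > 1.645 − δ) = Φ(-0.167) = 0.4335.

Power ≈ 0.434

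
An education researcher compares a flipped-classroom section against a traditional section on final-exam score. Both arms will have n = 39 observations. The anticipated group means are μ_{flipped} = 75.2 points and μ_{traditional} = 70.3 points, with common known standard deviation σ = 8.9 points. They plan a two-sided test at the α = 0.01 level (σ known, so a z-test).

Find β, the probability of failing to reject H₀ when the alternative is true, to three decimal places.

β ≈ 0.557

Standardized effect: d = |μ_{flipped} − μ_{traditional}| / σ = |75.2 − 70.3| / 8.9 = 0.5506
Noncentrality parameter: δ = d·√(n/2) = 0.5506 × √(39/2) = 2.4312
Critical value for a two-sided test at α = 0.01: z_{α/2} = 2.576.
Power = Φ(δ − 2.576) + Φ(−δ − 2.576) = Φ(-0.145) + Φ(-5.007) = 0.4425 + 0.0000 = 0.4425.
Type II error: β = 1 − power = 1 − 0.4425 = 0.5575.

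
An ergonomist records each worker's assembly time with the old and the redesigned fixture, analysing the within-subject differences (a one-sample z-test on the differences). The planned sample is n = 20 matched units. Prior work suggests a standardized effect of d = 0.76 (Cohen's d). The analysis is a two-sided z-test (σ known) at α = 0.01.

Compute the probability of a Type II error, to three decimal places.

β ≈ 0.205

Noncentrality parameter: δ = d·√n = 0.76 × √20 = 3.3988
Critical value for a two-sided test at α = 0.01: z_{α/2} = 2.576.
Power = Φ(δ − 2.576) + Φ(−δ − 2.576) = Φ(0.823) + Φ(-5.975) = 0.7947 + 0.0000 = 0.7947.
Type II error: β = 1 − power = 1 − 0.7947 = 0.2053.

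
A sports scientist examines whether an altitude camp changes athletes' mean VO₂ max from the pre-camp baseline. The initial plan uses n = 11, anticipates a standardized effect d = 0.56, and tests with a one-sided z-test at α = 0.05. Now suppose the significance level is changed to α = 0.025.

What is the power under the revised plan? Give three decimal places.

δ = d·√n = 0.56 × √11 = 1.8573 (unchanged). New critical value: z_{0.025} = 1.960.
Revised power = Φ(δ − 1.960) = Φ(-0.103) = 0.4591.

Power ≈ 0.459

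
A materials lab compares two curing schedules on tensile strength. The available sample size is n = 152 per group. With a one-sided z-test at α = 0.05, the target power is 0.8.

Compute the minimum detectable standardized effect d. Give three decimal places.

Need Φ(δ − 1.645) = 0.8, so δ = 1.645 + 0.842 = 2.486.
δ = d·√(n/2) ⇒ d = δ/√(n/2) = 2.486/√(152/2) = 0.2852.

d ≈ 0.285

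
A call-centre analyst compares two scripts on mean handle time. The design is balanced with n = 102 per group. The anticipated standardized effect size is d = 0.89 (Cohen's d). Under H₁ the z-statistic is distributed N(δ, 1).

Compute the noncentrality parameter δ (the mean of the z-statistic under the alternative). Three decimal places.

δ ≈ 6.356

The noncentrality parameter scales effect size by the design's sample-size factor: δ = d·√(n/2) = 0.89 × √(102/2) = 6.3559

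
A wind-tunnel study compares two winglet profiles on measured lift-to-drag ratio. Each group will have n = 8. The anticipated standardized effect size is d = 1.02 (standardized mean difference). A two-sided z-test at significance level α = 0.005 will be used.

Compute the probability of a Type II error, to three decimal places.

Noncentrality parameter: δ = d·√(n/2) = 1.02 × √(8/2) = 2.0400
Critical value for a two-sided test at α = 0.005: z_{α/2} = 2.807.
Power = Φ(δ − 2.807) + Φ(−δ − 2.807) = Φ(-0.767) + Φ(-4.847) = 0.2215 + 0.0000 = 0.2215.
Type II error: β = 1 − power = 1 − 0.2215 = 0.7785.

β ≈ 0.778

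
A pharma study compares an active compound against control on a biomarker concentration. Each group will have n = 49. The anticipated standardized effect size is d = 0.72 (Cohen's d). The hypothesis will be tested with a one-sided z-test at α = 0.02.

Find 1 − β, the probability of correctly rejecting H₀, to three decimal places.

Noncentrality parameter: δ = d·√(n/2) = 0.72 × √(49/2) = 3.5638
One-sided α = 0.02 → critical value z_{0.02} = 2.054.
Power = Φ(δ − 2.054) = Φ(1.510) = 0.9345.

Power ≈ 0.934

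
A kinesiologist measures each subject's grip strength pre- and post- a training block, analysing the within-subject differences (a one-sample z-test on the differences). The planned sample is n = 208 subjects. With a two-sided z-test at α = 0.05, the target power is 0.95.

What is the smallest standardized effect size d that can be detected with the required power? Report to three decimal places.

Required noncentrality: δ = z_{0.025} + z_{0.05} = 1.960 + 1.645 = 3.605.
(Lower-tail contribution to power is negligible for δ > 0.)
δ = d·√n ⇒ d = δ/√n = 3.605/√208 = 0.2499.

d ≈ 0.250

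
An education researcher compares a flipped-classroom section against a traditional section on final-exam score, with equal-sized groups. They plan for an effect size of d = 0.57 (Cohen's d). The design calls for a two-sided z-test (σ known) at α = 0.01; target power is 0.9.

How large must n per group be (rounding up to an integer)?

For power 0.9 need Φ(δ − z_{0.005}) = 0.9, so δ = z_{0.005} + z_{0.10} = 2.576 + 1.282 = 3.857.
(Ignoring the negligible lower-tail rejection probability gives the usual closed-form inversion.)
δ = d·√(n/2) ⇒ n = 2(δ/d)² = 2 × (3.857 / 0.57)² = 91.59.
Round up to the next whole unit.

n = 92 per group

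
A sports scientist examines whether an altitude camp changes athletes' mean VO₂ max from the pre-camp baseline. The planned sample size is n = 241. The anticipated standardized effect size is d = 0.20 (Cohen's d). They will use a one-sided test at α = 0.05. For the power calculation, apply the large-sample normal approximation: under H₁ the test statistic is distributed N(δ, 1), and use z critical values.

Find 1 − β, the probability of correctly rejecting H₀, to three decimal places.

Noncentrality parameter: δ = d·√n = 0.20 × √241 = 3.1048
One-sided α = 0.05 → critical value z_{0.05} = 1.645.
Power = Φ(δ − 1.645) = Φ(1.460) = 0.9279.

Power ≈ 0.928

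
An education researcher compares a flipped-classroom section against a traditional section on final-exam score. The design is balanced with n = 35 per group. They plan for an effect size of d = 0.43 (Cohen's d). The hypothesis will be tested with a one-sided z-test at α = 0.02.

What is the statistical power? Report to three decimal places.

Noncentrality parameter: λ = d·√(n/2) = 0.43 × √(35/2) = 1.7988
One-sided α = 0.02 → critical value z_{0.02} = 2.054.
Power = Φ(λ − 2.054) = Φ(-0.255) = 0.3994.

Power ≈ 0.399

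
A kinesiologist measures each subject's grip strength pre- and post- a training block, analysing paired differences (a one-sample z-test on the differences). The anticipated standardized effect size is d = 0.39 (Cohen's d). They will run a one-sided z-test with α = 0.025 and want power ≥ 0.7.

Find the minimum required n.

n = 41

For power 0.7 need Φ(δ − z_{0.025}) = 0.7, so δ = z_{0.025} + z_{0.30} = 1.960 + 0.524 = 2.484.
δ = d·√n ⇒ n = (δ/d)² = (2.484 / 0.39)² = 40.58.
Round up to the next whole unit.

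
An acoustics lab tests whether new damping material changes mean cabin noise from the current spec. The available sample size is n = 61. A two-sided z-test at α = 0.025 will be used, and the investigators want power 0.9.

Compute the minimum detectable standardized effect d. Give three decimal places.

d ≈ 0.451

Need Φ(δ − 2.241) = 0.9, so δ = 2.241 + 1.282 = 3.523.
(Lower-tail contribution to power is negligible for δ > 0.)
δ = d·√n ⇒ d = δ/√n = 3.523/√61 = 0.4511.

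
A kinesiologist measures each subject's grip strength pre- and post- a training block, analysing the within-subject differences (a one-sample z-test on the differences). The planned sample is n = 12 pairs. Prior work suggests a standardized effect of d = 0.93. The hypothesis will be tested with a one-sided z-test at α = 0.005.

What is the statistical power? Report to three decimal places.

Power ≈ 0.741

Noncentrality parameter: δ = d·√n = 0.93 × √12 = 3.2216
Critical value for a one-sided test at α = 0.005: z_α = 2.576.
Power = P(Z > 2.576 − δ) = Φ(0.646) = 0.7408.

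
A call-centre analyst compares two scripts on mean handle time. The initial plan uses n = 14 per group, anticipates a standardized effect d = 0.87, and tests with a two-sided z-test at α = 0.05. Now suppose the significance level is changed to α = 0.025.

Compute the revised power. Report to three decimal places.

Power ≈ 0.524

δ = d·√(n/2) = 0.87 × √(14/2) = 2.3018 (unchanged). New critical value: z_{0.0125} = 2.241.
Revised power = Φ(δ − 2.241) + Φ(−δ − 2.241) = Φ(0.060) + Φ(-4.543) = 0.5241 + 0.0000 = 0.5241.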